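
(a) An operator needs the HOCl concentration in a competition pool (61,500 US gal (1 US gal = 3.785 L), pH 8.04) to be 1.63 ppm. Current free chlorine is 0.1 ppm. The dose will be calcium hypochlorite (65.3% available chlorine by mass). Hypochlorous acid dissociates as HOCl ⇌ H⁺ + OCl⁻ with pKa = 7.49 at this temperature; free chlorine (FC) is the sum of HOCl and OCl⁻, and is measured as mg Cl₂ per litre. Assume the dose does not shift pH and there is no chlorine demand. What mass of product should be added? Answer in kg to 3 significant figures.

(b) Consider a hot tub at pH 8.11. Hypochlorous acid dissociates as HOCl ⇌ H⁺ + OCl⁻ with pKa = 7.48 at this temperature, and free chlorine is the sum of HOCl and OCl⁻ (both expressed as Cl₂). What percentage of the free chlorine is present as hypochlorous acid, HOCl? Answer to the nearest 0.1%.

(a) 2.61 kg; (b) 19.0%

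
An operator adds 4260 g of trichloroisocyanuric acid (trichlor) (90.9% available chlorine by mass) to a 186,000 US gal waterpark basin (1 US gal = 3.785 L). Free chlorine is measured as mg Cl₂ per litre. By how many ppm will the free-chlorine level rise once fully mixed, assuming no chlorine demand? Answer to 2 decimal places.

5.50 ppm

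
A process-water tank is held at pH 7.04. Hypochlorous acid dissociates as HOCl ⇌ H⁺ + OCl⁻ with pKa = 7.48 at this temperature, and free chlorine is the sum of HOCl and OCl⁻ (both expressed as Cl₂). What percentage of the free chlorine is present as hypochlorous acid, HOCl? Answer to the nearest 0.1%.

73.4%

[OCl⁻]/[HOCl] = 10^(pH − pKa) = 10^(7.04 − 7.48) = 10^-0.44 = 0.3631.
Fraction as HOCl = 1 / (1 + 0.3631) = 0.7336.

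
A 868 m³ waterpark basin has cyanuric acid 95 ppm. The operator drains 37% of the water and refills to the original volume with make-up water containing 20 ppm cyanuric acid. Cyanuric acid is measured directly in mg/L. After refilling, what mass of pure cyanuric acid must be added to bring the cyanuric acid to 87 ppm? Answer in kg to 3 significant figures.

17.1 kg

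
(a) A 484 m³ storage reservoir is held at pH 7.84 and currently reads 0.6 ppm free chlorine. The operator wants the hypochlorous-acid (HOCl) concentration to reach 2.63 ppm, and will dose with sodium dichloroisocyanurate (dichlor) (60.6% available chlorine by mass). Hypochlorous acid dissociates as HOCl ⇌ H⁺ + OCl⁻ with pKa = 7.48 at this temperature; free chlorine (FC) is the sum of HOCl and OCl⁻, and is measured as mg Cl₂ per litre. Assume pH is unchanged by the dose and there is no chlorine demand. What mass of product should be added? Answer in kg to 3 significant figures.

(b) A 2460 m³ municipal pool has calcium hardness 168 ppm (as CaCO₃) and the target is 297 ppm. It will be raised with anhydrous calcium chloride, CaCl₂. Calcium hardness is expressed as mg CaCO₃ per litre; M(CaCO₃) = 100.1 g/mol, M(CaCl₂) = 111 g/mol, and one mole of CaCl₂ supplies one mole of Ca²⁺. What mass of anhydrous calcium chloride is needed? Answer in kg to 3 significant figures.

(a) 6.43 kg; (b) 352 kg

(a) Volume: 484 m³ = 484,000 L.
(a) [OCl⁻]/[HOCl] = 10^(pH − pKa) = 10^(7.84 − 7.48) = 2.291; fraction as HOCl = 1/(1 + 2.291) = 0.3039.
(a) Free chlorine required for 2.63 ppm HOCl: 2.63 / 0.3039 = 8.655 ppm.
(a) FC to add: 8.655 − 0.6 = 8.055 mg/L as Cl₂.
(a) Cl₂ equivalent: 8.055 mg/L × 484,000 L = 3899 g.
(a) Product at 60.6% available Cl: 3899 / 0.606 = 6433 g.

(b) Volume: 2460 m³ = 2,460,000 L.
(b) Hardness to add: (297 − 168) = 129 mg/L as CaCO₃ × 2,460,000 L = 317,300 g as CaCO₃.
(b) Moles of Ca²⁺ (1 mol Ca²⁺ ≡ 1 mol CaCO₃): 317,300 / 100.1 g/mol = 3170 mol.
(b) Mass of CaCl₂: 3170 × 111 = 351,900 g.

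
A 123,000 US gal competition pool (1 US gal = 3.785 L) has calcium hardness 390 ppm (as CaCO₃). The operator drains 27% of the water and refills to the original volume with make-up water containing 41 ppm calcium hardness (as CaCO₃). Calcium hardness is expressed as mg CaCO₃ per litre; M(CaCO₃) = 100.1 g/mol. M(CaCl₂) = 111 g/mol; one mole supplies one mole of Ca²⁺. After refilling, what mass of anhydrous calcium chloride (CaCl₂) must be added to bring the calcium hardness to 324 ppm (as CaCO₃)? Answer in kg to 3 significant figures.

Volume: 123,000 US gal × 3.785 L/gal = 465,555 L.
After draining 27% and refilling: 390 × 0.73 + 41 × 0.27 = 295.77 ppm.
Deficit to target: 324 − 295.77 = 28.23 mg/L.
As CaCO₃: 28.23 mg/L × 465,555 L = 13,140 g; ÷ 100.1 = 131.3 mol Ca²⁺.
Mass: 131.3 × 111 = 14,570 g.

14.6 kg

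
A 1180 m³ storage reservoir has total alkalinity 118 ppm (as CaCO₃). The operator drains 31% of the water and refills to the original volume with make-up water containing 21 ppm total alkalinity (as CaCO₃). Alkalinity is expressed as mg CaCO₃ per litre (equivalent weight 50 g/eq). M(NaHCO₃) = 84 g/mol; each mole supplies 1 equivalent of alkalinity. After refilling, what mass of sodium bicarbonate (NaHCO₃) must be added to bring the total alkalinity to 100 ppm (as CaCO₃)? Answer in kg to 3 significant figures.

23.9 kg

Volume: 1180 m³ = 1,180,000 L.
After draining 31% and refilling: 118 × 0.69 + 21 × 0.31 = 87.93 ppm.
Deficit to target: 100 − 87.93 = 12.07 mg/L.
As CaCO₃: 12.07 mg/L × 1,180,000 L = 14,240 g; ÷ 50 g/eq ÷ 1 = 284.9 mol NaHCO₃.
Mass: 284.9 × 84 = 23,930 g.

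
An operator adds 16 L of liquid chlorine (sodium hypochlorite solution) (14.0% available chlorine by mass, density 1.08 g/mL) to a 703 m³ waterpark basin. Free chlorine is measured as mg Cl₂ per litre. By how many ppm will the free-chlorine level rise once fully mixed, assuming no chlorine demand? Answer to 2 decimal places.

Volume: 703 m³ = 703,000 L.
Mass of solution: 16 L × 1000 mL/L × 1.08 g/mL = 17,280 g.
Available chlorine delivered: 17,280 g × 0.14 = 2419 g as Cl₂.
Concentration rise: 2419 g / 703,000 L = 3.441 mg/L = 3.44 ppm.

3.44 ppm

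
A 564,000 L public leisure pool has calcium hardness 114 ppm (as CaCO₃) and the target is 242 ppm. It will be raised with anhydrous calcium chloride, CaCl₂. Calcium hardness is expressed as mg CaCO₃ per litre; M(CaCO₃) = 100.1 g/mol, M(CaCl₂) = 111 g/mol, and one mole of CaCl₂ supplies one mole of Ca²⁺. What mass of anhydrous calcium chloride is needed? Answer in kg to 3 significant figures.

80.1 kg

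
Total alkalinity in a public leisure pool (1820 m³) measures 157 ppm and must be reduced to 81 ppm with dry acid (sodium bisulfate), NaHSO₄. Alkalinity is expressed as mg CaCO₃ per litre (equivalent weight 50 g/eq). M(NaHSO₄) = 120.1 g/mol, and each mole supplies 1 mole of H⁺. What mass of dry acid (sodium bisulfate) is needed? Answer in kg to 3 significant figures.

332 kg

Volume: 1820 m³ = 1,820,000 L.
Alkalinity to neutralize: (157 − 81) = 76 mg/L as CaCO₃ × 1,820,000 L = 138,300 g as CaCO₃.
Equivalents of H⁺ required: 138,300 ÷ 50 g/eq = 2766 eq = 2766 mol NaHSO₄.
Mass of NaHSO₄: 2766 × 120.1 = 332,200 g.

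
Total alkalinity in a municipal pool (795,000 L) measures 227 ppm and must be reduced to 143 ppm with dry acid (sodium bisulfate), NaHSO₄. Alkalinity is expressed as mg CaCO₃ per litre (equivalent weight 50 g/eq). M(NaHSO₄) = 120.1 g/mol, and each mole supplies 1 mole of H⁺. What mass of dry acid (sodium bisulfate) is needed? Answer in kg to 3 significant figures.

Alkalinity to neutralize: (227 − 143) = 84 mg/L as CaCO₃ × 795,000 L = 66,780 g as CaCO₃.
Equivalents of H⁺ required: 66,780 ÷ 50 g/eq = 1336 eq = 1336 mol NaHSO₄.
Mass of NaHSO₄: 1336 × 120.1 = 160,400 g.

160 kg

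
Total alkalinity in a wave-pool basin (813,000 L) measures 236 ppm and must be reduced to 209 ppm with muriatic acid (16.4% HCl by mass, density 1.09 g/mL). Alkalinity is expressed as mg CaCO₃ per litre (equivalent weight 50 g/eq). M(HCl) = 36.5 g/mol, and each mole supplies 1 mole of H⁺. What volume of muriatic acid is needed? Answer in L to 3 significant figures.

89.6 L

Alkalinity to neutralize: (236 − 209) = 27 mg/L as CaCO₃ × 813,000 L = 21,950 g as CaCO₃.
Equivalents of H⁺ required: 21,950 ÷ 50 g/eq = 439 eq = 439 mol HCl.
Mass of HCl: 439 × 36.5 = 16,020 g.
Mass of 16.4% solution: 16,020 / 0.164 = 97,710 g.
Volume: 97,710 g ÷ 1.09 g/mL = 89,640 mL.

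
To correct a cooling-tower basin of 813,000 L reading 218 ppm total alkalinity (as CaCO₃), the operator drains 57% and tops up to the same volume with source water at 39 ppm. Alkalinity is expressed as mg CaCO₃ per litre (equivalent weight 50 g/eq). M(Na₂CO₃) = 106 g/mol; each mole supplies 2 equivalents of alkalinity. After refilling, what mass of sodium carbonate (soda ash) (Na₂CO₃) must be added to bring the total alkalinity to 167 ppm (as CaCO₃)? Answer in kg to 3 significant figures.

After draining 57% and refilling: 218 × 0.43 + 39 × 0.57 = 115.97 ppm.
Deficit to target: 167 − 115.97 = 51.03 mg/L.
As CaCO₃: 51.03 mg/L × 813,000 L = 41,490 g; ÷ 50 g/eq ÷ 2 = 414.9 mol Na₂CO₃.
Mass: 414.9 × 106 = 43,980 g.

44.0 kg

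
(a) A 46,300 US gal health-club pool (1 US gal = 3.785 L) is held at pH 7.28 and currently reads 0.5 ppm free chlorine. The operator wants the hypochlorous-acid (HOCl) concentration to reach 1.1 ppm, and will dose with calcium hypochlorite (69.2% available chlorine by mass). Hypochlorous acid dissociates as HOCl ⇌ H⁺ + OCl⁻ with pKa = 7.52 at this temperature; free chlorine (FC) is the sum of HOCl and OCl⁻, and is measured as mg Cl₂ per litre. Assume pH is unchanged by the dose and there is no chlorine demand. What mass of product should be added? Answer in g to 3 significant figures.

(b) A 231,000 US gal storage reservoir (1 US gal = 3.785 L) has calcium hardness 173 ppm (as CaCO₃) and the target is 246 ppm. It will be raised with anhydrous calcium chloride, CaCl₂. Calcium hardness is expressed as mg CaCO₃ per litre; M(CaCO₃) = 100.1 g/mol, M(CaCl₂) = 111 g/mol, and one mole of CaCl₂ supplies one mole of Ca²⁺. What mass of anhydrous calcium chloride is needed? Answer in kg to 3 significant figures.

(a) 312 g; (b) 70.8 kg

(a) Volume: 46,300 US gal × 3.785 L/gal = 175,246 L.
(a) [OCl⁻]/[HOCl] = 10^(pH − pKa) = 10^(7.28 − 7.52) = 0.5754; fraction as HOCl = 1/(1 + 0.5754) = 0.6347.
(a) Free chlorine required for 1.1 ppm HOCl: 1.1 / 0.6347 = 1.733 ppm.
(a) FC to add: 1.733 − 0.5 = 1.233 mg/L as Cl₂.
(a) Cl₂ equivalent: 1.233 mg/L × 175,246 L = 216.1 g.
(a) Product at 69.2% available Cl: 216.1 / 0.692 = 312.2 g.

(b) Volume: 231,000 US gal × 3.785 L/gal = 874,335 L.
(b) Hardness to add: (246 − 173) = 73 mg/L as CaCO₃ × 874,335 L = 63,830 g as CaCO₃.
(b) Moles of Ca²⁺ (1 mol Ca²⁺ ≡ 1 mol CaCO₃): 63,830 / 100.1 g/mol = 637.6 mol.
(b) Mass of CaCl₂: 637.6 × 111 = 70,780 g.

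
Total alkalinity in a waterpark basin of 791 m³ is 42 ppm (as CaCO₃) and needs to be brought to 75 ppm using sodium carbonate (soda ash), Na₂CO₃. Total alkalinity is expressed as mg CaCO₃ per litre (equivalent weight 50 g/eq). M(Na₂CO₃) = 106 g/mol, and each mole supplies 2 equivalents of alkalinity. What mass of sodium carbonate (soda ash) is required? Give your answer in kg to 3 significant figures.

27.7 kg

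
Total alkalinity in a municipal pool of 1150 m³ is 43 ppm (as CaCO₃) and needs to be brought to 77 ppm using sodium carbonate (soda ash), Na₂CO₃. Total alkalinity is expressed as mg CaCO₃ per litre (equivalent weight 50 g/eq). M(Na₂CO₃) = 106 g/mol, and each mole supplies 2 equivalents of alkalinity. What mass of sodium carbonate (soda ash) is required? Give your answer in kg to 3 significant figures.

Volume: 1150 m³ = 1,150,000 L.
Alkalinity to add: (77 − 43) = 34 mg/L as CaCO₃ × 1,150,000 L = 39,100 g as CaCO₃.
Equivalents: 39,100 g ÷ 50 g/eq = 782 eq.
Each mole of Na₂CO₃ supplies 2 eq, so 782 / 2 = 391 mol.
Mass: 391 mol × 106 g/mol = 41,450 g.

41.4 kg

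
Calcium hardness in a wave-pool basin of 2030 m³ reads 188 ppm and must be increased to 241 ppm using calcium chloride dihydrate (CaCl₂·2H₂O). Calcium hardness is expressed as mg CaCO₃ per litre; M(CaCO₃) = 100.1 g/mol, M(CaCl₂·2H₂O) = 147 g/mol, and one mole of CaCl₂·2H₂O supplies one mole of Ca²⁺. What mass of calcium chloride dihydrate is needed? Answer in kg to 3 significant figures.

158 kg

Volume: 2030 m³ = 2,030,000 L.
Hardness to add: (241 − 188) = 53 mg/L as CaCO₃ × 2,030,000 L = 107,600 g as CaCO₃.
Moles of Ca²⁺ (1 mol Ca²⁺ ≡ 1 mol CaCO₃): 107,600 / 100.1 g/mol = 1075 mol.
Mass of CaCl₂·2H₂O: 1075 × 147 = 158,000 g.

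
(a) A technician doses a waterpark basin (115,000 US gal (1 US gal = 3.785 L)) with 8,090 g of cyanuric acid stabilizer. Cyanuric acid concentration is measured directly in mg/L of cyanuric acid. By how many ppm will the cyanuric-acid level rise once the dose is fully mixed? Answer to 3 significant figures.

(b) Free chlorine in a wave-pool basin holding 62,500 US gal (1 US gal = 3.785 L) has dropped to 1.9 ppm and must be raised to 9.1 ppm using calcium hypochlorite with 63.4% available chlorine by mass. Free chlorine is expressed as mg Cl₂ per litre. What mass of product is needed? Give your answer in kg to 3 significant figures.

(a) 18.6 ppm; (b) 2.69 kg

(a) Volume: 115,000 US gal × 3.785 L/gal = 435,275 L.
(a) Rise: 8,090 g / 435,275 L × 1000 = 18.59 mg/L.

(b) Volume: 62,500 US gal × 3.785 L/gal = 236,562 L.
(b) Chlorine deficit: 9.1 − 1.9 = 7.2 ppm = 7.2 mg/L as Cl₂.
(b) Cl₂ equivalent needed: 7.2 mg/L × 236,562 L = 1,703,000 mg = 1703 g.
(b) Product at 63.4% available chlorine: 1703 / 0.634 = 2687 g.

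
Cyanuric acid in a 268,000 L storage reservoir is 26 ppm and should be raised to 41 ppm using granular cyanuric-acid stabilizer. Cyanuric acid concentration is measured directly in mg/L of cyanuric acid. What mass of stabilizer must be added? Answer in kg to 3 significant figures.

CYA to add: (41 − 26) = 15 mg/L × 268,000 L = 4020 g cyanuric acid.

4.02 kg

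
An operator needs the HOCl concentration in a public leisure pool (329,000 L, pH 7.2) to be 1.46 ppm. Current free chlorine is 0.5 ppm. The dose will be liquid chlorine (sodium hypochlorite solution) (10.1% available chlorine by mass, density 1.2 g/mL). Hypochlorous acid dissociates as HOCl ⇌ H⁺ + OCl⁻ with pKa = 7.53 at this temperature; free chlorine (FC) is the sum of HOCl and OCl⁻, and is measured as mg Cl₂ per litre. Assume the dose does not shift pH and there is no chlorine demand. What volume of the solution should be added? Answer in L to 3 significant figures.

4.46 L

[OCl⁻]/[HOCl] = 10^(pH − pKa) = 10^(7.2 − 7.53) = 0.4677; fraction as HOCl = 1/(1 + 0.4677) = 0.6813.
Free chlorine required for 1.46 ppm HOCl: 1.46 / 0.6813 = 2.143 ppm.
FC to add: 2.143 − 0.5 = 1.643 mg/L as Cl₂.
Cl₂ equivalent: 1.643 mg/L × 329,000 L = 540.5 g.
Product at 10.1% available Cl: 540.5 / 0.101 = 5352 g.
Volume: 5352 g ÷ 1.2 g/mL = 4460 mL.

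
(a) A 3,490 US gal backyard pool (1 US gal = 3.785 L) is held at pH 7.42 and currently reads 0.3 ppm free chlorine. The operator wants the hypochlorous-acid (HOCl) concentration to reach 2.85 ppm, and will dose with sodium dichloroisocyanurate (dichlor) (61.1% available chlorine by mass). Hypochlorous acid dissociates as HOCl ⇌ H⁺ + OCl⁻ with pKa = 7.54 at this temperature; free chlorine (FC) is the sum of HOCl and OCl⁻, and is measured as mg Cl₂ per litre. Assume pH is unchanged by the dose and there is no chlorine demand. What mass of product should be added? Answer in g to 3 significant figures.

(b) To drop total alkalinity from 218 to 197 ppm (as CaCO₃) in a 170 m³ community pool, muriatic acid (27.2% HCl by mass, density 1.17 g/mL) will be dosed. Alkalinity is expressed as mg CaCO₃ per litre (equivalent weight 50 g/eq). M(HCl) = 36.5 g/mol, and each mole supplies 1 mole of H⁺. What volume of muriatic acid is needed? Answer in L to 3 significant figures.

(a) Volume: 3,490 US gal × 3.785 L/gal = 13,210 L.
(a) [OCl⁻]/[HOCl] = 10^(pH − pKa) = 10^(7.42 − 7.54) = 0.7586; fraction as HOCl = 1/(1 + 0.7586) = 0.5686.
(a) Free chlorine required for 2.85 ppm HOCl: 2.85 / 0.5686 = 5.012 ppm.
(a) FC to add: 5.012 − 0.3 = 4.712 mg/L as Cl₂.
(a) Cl₂ equivalent: 4.712 mg/L × 13,210 L = 62.24 g.
(a) Product at 61.1% available Cl: 62.24 / 0.611 = 101.9 g.

(b) Volume: 170 m³ = 170,000 L.
(b) Alkalinity to neutralize: (218 − 197) = 21 mg/L as CaCO₃ × 170,000 L = 3570 g as CaCO₃.
(b) Equivalents of H⁺ required: 3570 ÷ 50 g/eq = 71.4 eq = 71.4 mol HCl.
(b) Mass of HCl: 71.4 × 36.5 = 2606 g.
(b) Mass of 27.2% solution: 2606 / 0.272 = 9581 g.
(b) Volume: 9581 g ÷ 1.17 g/mL = 8189 mL.

(a) 102 g; (b) 8.19 L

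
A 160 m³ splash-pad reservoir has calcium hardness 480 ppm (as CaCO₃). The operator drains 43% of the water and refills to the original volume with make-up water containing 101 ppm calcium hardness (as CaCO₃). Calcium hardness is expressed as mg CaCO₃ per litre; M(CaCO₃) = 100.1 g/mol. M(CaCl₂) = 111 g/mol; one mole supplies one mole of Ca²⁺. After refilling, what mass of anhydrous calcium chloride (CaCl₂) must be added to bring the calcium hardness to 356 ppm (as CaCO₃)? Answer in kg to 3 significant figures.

6.91 kg

Volume: 160 m³ = 160,000 L.
After draining 43% and refilling: 480 × 0.57 + 101 × 0.43 = 317.03 ppm.
Deficit to target: 356 − 317.03 = 38.97 mg/L.
As CaCO₃: 38.97 mg/L × 160,000 L = 6235 g; ÷ 100.1 = 62.29 mol Ca²⁺.
Mass: 62.29 × 111 = 6914 g.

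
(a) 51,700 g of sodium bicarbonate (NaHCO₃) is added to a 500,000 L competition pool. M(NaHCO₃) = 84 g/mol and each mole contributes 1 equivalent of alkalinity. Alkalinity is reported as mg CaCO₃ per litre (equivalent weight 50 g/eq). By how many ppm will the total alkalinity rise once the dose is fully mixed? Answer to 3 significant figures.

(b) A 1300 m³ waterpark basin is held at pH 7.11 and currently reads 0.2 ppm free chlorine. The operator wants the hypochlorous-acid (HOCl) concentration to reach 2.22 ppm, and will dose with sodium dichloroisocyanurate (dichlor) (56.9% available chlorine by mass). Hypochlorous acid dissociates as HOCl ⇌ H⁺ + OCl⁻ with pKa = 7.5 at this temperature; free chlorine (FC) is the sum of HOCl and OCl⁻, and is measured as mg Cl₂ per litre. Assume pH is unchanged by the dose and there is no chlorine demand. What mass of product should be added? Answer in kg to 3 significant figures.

(a) 61.5 ppm; (b) 6.68 kg

(a) Moles of NaHCO₃: 51,700 g ÷ 84 g/mol = 615.5 mol → 615.5 eq of alkalinity.
(a) As CaCO₃: 615.5 eq × 50 g/eq = 30,770 g.
(a) Rise: 30,770 g / 500,000 L × 1000 = 61.55 mg/L.

(b) Volume: 1300 m³ = 1,300,000 L.
(b) [OCl⁻]/[HOCl] = 10^(pH − pKa) = 10^(7.11 − 7.5) = 0.4074; fraction as HOCl = 1/(1 + 0.4074) = 0.7105.
(b) Free chlorine required for 2.22 ppm HOCl: 2.22 / 0.7105 = 3.124 ppm.
(b) FC to add: 3.124 − 0.2 = 2.924 mg/L as Cl₂.
(b) Cl₂ equivalent: 2.924 mg/L × 1,300,000 L = 3802 g.
(b) Product at 56.9% available Cl: 3802 / 0.569 = 6681 g.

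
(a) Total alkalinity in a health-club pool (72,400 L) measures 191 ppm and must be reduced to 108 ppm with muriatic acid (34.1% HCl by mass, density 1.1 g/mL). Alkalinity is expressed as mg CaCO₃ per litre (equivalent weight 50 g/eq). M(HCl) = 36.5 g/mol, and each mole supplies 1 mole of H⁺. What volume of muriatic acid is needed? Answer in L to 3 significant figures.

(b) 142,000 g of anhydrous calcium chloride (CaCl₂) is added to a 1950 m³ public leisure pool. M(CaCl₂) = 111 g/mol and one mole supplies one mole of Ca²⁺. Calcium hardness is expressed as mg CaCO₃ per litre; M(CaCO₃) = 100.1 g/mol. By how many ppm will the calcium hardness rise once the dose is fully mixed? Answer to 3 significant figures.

(a) Alkalinity to neutralize: (191 − 108) = 83 mg/L as CaCO₃ × 72,400 L = 6009 g as CaCO₃.
(a) Equivalents of H⁺ required: 6009 ÷ 50 g/eq = 120.2 eq = 120.2 mol HCl.
(a) Mass of HCl: 120.2 × 36.5 = 4387 g.
(a) Mass of 34.1% solution: 4387 / 0.341 = 12,860 g.
(a) Volume: 12,860 g ÷ 1.1 g/mL = 11,690 mL.

(b) Volume: 1950 m³ = 1,950,000 L.
(b) Moles of Ca²⁺: 142,000 g ÷ 111 g/mol = 1279 mol.
(b) As CaCO₃: 1279 mol × 100.1 g/mol = 128,100 g.
(b) Rise: 128,100 g / 1,950,000 L × 1000 = 65.67 mg/L.

(a) 11.7 L; (b) 65.7 ppm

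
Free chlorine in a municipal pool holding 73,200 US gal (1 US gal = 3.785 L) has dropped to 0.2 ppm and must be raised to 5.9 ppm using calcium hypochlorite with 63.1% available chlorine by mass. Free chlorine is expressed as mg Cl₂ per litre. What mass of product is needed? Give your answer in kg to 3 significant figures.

2.50 kg

Volume: 73,200 US gal × 3.785 L/gal = 277,062 L.
Chlorine deficit: 5.9 − 0.2 = 5.7 ppm = 5.7 mg/L as Cl₂.
Cl₂ equivalent needed: 5.7 mg/L × 277,062 L = 1,579,000 mg = 1579 g.
Product at 63.1% available chlorine: 1579 / 0.631 = 2503 g.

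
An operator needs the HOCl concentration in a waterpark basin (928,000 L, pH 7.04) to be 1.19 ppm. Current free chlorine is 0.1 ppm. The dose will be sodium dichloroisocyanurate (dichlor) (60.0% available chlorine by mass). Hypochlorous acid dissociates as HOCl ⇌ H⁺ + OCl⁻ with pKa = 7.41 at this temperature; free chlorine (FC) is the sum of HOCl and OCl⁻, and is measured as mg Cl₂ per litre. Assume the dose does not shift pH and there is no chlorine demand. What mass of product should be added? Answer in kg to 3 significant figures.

[OCl⁻]/[HOCl] = 10^(pH − pKa) = 10^(7.04 − 7.41) = 0.4266; fraction as HOCl = 1/(1 + 0.4266) = 0.701.
Free chlorine required for 1.19 ppm HOCl: 1.19 / 0.701 = 1.698 ppm.
FC to add: 1.698 − 0.1 = 1.598 mg/L as Cl₂.
Cl₂ equivalent: 1.598 mg/L × 928,000 L = 1483 g.
Product at 60.0% available Cl: 1483 / 0.6 = 2471 g.

2.47 kg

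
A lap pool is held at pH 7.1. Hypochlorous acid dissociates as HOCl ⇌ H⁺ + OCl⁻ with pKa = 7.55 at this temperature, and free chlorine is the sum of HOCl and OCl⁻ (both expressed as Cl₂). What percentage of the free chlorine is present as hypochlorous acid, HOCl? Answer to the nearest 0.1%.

73.8%

[OCl⁻]/[HOCl] = 10^(pH − pKa) = 10^(7.1 − 7.55) = 10^-0.45 = 0.3548.
Fraction as HOCl = 1 / (1 + 0.3548) = 0.7381.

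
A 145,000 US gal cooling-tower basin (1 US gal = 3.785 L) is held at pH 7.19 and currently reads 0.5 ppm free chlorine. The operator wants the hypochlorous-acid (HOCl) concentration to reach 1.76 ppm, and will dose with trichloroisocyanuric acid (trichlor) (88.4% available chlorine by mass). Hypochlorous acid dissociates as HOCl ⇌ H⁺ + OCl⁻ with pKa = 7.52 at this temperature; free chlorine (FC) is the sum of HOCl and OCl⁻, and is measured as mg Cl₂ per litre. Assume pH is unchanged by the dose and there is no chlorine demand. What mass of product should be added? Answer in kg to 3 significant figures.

1.29 kg

Volume: 145,000 US gal × 3.785 L/gal = 548,825 L.
[OCl⁻]/[HOCl] = 10^(pH − pKa) = 10^(7.19 − 7.52) = 0.4677; fraction as HOCl = 1/(1 + 0.4677) = 0.6813.
Free chlorine required for 1.76 ppm HOCl: 1.76 / 0.6813 = 2.583 ppm.
FC to add: 2.583 − 0.5 = 2.083 mg/L as Cl₂.
Cl₂ equivalent: 2.083 mg/L × 548,825 L = 1143 g.
Product at 88.4% available Cl: 1143 / 0.884 = 1293 g.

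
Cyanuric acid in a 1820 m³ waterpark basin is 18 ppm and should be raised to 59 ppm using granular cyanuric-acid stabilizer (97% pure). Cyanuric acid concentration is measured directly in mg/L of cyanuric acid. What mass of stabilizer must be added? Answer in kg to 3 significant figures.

Volume: 1820 m³ = 1,820,000 L.
CYA to add: (59 − 18) = 41 mg/L × 1,820,000 L = 74,620 g cyanuric acid.
At 97% purity: 74,620 / 0.97 = 76,930 g product.

76.9 kg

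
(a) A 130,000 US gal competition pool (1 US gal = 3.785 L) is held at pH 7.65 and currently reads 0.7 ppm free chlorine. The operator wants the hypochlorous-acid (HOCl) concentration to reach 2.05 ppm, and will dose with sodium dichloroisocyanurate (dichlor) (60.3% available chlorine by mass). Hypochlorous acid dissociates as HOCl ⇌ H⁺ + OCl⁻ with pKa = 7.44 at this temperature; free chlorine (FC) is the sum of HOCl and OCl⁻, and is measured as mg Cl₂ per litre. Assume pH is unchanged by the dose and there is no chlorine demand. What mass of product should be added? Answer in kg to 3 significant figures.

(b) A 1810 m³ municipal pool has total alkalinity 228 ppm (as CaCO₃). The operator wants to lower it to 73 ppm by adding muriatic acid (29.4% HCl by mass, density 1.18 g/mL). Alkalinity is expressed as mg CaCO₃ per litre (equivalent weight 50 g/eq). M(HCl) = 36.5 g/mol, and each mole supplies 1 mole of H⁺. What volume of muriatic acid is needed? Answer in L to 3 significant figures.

(a) 3.81 kg; (b) 590 L

(a) Volume: 130,000 US gal × 3.785 L/gal = 492,050 L.
(a) [OCl⁻]/[HOCl] = 10^(pH − pKa) = 10^(7.65 − 7.44) = 1.622; fraction as HOCl = 1/(1 + 1.622) = 0.3814.
(a) Free chlorine required for 2.05 ppm HOCl: 2.05 / 0.3814 = 5.375 ppm.
(a) FC to add: 5.375 − 0.7 = 4.675 mg/L as Cl₂.
(a) Cl₂ equivalent: 4.675 mg/L × 492,050 L = 2300 g.
(a) Product at 60.3% available Cl: 2300 / 0.603 = 3815 g.

(b) Volume: 1810 m³ = 1,810,000 L.
(b) Alkalinity to neutralize: (228 − 73) = 155 mg/L as CaCO₃ × 1,810,000 L = 280,600 g as CaCO₃.
(b) Equivalents of H⁺ required: 280,600 ÷ 50 g/eq = 5611 eq = 5611 mol HCl.
(b) Mass of HCl: 5611 × 36.5 = 204,800 g.
(b) Mass of 29.4% solution: 204,800 / 0.294 = 696,600 g.
(b) Volume: 696,600 g ÷ 1.18 g/mL = 590,300 mL.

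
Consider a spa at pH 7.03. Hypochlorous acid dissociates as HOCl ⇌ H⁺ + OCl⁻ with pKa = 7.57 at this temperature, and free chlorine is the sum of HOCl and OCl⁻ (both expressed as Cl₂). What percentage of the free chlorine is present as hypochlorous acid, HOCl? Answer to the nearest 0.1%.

[OCl⁻]/[HOCl] = 10^(pH − pKa) = 10^(7.03 − 7.57) = 10^-0.54 = 0.2884.
Fraction as HOCl = 1 / (1 + 0.2884) = 0.7762.

77.6%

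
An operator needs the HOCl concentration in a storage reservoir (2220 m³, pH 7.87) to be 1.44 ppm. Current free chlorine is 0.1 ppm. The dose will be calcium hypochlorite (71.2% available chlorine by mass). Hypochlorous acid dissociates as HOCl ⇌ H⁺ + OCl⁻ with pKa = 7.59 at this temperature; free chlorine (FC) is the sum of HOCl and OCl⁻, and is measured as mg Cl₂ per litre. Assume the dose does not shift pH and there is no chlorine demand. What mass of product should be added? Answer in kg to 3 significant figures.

Volume: 2220 m³ = 2,220,000 L.
[OCl⁻]/[HOCl] = 10^(pH − pKa) = 10^(7.87 − 7.59) = 1.905; fraction as HOCl = 1/(1 + 1.905) = 0.3442.
Free chlorine required for 1.44 ppm HOCl: 1.44 / 0.3442 = 4.184 ppm.
FC to add: 4.184 − 0.1 = 4.084 mg/L as Cl₂.
Cl₂ equivalent: 4.084 mg/L × 2,220,000 L = 9066 g.
Product at 71.2% available Cl: 9066 / 0.712 = 12,730 g.

12.7 kg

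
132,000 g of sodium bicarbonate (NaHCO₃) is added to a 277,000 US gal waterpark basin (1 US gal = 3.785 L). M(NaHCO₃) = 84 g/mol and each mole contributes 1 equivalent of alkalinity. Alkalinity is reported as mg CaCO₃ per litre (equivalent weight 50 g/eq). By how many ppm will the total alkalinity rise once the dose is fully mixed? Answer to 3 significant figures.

74.9 ppm

Volume: 277,000 US gal × 3.785 L/gal = 1,048,445 L.
Moles of NaHCO₃: 132,000 g ÷ 84 g/mol = 1571 mol → 1571 eq of alkalinity.
As CaCO₃: 1571 eq × 50 g/eq = 78,570 g.
Rise: 78,570 g / 1,048,445 L × 1000 = 74.94 mg/L.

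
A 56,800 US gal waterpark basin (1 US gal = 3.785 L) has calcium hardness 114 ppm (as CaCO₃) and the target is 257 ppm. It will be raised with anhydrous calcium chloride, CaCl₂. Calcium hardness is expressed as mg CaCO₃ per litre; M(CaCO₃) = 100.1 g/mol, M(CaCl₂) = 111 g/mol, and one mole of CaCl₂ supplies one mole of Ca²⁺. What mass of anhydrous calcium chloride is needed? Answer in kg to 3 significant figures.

Volume: 56,800 US gal × 3.785 L/gal = 214,988 L.
Hardness to add: (257 − 114) = 143 mg/L as CaCO₃ × 214,988 L = 30,740 g as CaCO₃.
Moles of Ca²⁺ (1 mol Ca²⁺ ≡ 1 mol CaCO₃): 30,740 / 100.1 g/mol = 307.1 mol.
Mass of CaCl₂: 307.1 × 111 = 34,090 g.

34.1 kg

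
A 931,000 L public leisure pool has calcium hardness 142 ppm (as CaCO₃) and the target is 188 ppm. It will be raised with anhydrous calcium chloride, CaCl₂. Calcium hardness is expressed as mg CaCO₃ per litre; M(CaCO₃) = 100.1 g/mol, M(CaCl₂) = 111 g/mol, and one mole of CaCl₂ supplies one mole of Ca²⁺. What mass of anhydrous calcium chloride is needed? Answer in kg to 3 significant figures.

Hardness to add: (188 − 142) = 46 mg/L as CaCO₃ × 931,000 L = 42,830 g as CaCO₃.
Moles of Ca²⁺ (1 mol Ca²⁺ ≡ 1 mol CaCO₃): 42,830 / 100.1 g/mol = 427.8 mol.
Mass of CaCl₂: 427.8 × 111 = 47,490 g.

47.5 kg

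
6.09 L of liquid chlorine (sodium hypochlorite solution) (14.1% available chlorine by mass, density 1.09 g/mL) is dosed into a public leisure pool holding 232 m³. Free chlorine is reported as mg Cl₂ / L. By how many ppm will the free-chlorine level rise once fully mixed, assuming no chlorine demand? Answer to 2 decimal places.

4.03 ppm

Volume: 232 m³ = 232,000 L.
Mass of solution: 6.09 L × 1000 mL/L × 1.09 g/mL = 6638 g.
Available chlorine delivered: 6638 g × 0.141 = 936 g as Cl₂.
Concentration rise: 936 g / 232,000 L = 4.034 mg/L = 4.03 ppm.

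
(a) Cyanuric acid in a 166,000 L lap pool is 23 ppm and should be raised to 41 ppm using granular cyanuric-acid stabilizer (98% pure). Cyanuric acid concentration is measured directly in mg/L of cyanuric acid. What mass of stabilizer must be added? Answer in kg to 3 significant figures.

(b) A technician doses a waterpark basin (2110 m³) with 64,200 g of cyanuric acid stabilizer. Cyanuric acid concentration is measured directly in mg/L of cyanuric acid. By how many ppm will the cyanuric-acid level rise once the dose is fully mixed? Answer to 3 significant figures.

(a) 3.05 kg; (b) 30.4 ppm

(a) CYA to add: (41 − 23) = 18 mg/L × 166,000 L = 2988 g cyanuric acid.
(a) At 98% purity: 2988 / 0.98 = 3049 g product.

(b) Volume: 2110 m³ = 2,110,000 L.
(b) Rise: 64,200 g / 2,110,000 L × 1000 = 30.43 mg/L.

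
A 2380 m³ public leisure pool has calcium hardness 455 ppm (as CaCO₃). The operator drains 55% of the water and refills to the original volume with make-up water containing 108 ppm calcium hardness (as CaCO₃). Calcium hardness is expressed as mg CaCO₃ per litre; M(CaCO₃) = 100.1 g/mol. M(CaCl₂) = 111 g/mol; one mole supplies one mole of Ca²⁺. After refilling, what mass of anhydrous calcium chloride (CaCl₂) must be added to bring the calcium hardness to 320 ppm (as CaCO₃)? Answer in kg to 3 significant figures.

Volume: 2380 m³ = 2,380,000 L.
After draining 55% and refilling: 455 × 0.45 + 108 × 0.55 = 264.15 ppm.
Deficit to target: 320 − 264.15 = 55.85 mg/L.
As CaCO₃: 55.85 mg/L × 2,380,000 L = 132,900 g; ÷ 100.1 = 1328 mol Ca²⁺.
Mass: 1328 × 111 = 147,400 g.

147 kg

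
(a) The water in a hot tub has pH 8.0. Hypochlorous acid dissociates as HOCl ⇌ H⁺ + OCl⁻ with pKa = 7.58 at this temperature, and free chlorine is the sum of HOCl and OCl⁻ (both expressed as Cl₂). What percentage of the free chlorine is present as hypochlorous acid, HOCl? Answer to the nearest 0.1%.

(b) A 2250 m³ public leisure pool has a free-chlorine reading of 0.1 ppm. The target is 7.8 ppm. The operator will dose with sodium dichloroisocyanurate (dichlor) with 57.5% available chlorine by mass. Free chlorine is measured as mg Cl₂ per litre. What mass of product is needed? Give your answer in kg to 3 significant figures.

(a) 27.5%; (b) 30.1 kg

(a) [OCl⁻]/[HOCl] = 10^(pH − pKa) = 10^(8.0 − 7.58) = 10^0.42 = 2.63.
(a) Fraction as HOCl = 1 / (1 + 2.63) = 0.2755.

(b) Volume: 2250 m³ = 2,250,000 L.
(b) Chlorine deficit: 7.8 − 0.1 = 7.7 ppm = 7.7 mg/L as Cl₂.
(b) Cl₂ equivalent needed: 7.7 mg/L × 2,250,000 L = 17,320,000 mg = 17,320 g.
(b) Product at 57.5% available chlorine: 17,320 / 0.575 = 30,130 g.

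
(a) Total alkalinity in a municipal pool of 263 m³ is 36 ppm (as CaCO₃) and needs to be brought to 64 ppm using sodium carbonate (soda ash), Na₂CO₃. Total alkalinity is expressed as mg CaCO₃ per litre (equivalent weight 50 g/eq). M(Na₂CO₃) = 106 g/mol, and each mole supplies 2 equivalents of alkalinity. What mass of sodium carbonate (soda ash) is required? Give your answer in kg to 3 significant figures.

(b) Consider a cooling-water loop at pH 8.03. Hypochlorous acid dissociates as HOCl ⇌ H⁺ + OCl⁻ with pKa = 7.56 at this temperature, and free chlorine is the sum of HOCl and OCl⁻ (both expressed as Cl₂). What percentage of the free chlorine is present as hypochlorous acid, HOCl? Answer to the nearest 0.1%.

(a) 7.81 kg; (b) 25.3%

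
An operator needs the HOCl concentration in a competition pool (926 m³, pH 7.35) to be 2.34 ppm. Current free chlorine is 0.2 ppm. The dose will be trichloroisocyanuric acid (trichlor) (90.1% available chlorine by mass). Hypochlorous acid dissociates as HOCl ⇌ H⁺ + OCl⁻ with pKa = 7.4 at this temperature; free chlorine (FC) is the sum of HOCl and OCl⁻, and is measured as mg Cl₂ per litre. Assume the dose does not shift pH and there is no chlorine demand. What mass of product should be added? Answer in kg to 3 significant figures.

4.34 kg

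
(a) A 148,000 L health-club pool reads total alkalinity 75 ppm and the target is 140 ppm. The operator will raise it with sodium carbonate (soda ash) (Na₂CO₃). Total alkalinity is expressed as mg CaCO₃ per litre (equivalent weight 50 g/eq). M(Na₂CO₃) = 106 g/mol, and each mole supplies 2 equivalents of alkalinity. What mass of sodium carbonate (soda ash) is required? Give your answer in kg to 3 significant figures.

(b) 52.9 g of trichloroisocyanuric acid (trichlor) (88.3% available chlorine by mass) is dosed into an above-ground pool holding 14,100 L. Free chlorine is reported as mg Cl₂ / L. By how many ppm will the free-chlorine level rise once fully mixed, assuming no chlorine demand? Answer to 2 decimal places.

(a) Alkalinity to add: (140 − 75) = 65 mg/L as CaCO₃ × 148,000 L = 9620 g as CaCO₃.
(a) Equivalents: 9620 g ÷ 50 g/eq = 192.4 eq.
(a) Each mole of Na₂CO₃ supplies 2 eq, so 192.4 / 2 = 96.2 mol.
(a) Mass: 96.2 mol × 106 g/mol = 10,200 g.

(b) Available chlorine delivered: 52.9 g × 0.883 = 46.71 g as Cl₂.
(b) Concentration rise: 46.71 g / 14,100 L = 3.313 mg/L = 3.31 ppm.

(a) 10.2 kg; (b) 3.31 ppm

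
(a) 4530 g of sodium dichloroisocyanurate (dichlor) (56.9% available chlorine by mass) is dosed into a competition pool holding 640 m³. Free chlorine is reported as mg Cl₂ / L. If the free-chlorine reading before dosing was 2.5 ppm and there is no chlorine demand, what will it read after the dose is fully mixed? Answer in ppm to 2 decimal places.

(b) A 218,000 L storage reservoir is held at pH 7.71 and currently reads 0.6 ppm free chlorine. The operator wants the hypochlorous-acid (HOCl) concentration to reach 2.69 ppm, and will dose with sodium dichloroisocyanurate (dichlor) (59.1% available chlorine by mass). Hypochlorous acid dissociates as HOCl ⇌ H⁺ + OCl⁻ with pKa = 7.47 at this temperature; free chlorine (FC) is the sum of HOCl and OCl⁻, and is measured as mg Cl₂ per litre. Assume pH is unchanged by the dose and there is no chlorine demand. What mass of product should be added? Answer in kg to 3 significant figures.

(a) 6.53 ppm; (b) 2.50 kg

(a) Volume: 640 m³ = 640,000 L.
(a) Available chlorine delivered: 4530 g × 0.569 = 2578 g as Cl₂.
(a) Concentration rise: 2578 g / 640,000 L = 4.027 mg/L = 4.03 ppm.
(a) Final FC: 2.5 + 4.03 = 6.53 ppm.

(b) [OCl⁻]/[HOCl] = 10^(pH − pKa) = 10^(7.71 − 7.47) = 1.738; fraction as HOCl = 1/(1 + 1.738) = 0.3653.
(b) Free chlorine required for 2.69 ppm HOCl: 2.69 / 0.3653 = 7.365 ppm.
(b) FC to add: 7.365 − 0.6 = 6.765 mg/L as Cl₂.
(b) Cl₂ equivalent: 6.765 mg/L × 218,000 L = 1475 g.
(b) Product at 59.1% available Cl: 1475 / 0.591 = 2495 g.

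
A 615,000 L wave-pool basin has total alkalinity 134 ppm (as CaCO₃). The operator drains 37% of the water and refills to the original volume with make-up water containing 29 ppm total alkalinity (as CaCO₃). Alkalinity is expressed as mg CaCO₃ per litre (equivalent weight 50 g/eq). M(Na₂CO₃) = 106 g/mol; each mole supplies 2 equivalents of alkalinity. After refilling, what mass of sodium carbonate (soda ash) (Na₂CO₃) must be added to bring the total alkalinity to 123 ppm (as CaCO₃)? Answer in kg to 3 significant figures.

18.2 kg

After draining 37% and refilling: 134 × 0.63 + 29 × 0.37 = 95.15 ppm.
Deficit to target: 123 − 95.15 = 27.85 mg/L.
As CaCO₃: 27.85 mg/L × 615,000 L = 17,130 g; ÷ 50 g/eq ÷ 2 = 171.3 mol Na₂CO₃.
Mass: 171.3 × 106 = 18,160 g.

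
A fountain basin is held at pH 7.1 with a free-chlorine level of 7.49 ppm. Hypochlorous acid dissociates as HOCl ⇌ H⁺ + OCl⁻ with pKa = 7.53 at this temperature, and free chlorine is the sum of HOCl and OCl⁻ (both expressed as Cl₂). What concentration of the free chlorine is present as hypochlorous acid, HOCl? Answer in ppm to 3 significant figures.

5.46 ppm

[OCl⁻]/[HOCl] = 10^(pH − pKa) = 10^(7.1 − 7.53) = 10^-0.43 = 0.3715.
Fraction as HOCl = 1 / (1 + 0.3715) = 0.7291.
HOCl = 0.7291 × 7.49 ppm = 5.461 ppm.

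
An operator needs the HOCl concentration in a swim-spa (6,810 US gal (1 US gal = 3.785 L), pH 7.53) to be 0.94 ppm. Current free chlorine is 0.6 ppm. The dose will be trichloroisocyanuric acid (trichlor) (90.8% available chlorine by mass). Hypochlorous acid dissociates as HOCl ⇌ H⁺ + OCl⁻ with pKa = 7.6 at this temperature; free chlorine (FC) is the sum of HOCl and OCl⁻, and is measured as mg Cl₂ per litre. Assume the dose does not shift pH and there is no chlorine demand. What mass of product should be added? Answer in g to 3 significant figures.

32.4 g

Volume: 6,810 US gal × 3.785 L/gal = 25,776 L.
[OCl⁻]/[HOCl] = 10^(pH − pKa) = 10^(7.53 − 7.6) = 0.8511; fraction as HOCl = 1/(1 + 0.8511) = 0.5402.
Free chlorine required for 0.94 ppm HOCl: 0.94 / 0.5402 = 1.74 ppm.
FC to add: 1.74 − 0.6 = 1.14 mg/L as Cl₂.
Cl₂ equivalent: 1.14 mg/L × 25,776 L = 29.39 g.
Product at 90.8% available Cl: 29.39 / 0.908 = 32.36 g.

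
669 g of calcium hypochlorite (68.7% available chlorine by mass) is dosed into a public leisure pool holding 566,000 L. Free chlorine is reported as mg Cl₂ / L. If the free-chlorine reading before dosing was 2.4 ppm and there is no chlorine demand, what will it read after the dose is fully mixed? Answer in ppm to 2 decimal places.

Available chlorine delivered: 669 g × 0.687 = 459.6 g as Cl₂.
Concentration rise: 459.6 g / 566,000 L = 0.812 mg/L = 0.81 ppm.
Final FC: 2.4 + 0.81 = 3.21 ppm.

3.21 ppm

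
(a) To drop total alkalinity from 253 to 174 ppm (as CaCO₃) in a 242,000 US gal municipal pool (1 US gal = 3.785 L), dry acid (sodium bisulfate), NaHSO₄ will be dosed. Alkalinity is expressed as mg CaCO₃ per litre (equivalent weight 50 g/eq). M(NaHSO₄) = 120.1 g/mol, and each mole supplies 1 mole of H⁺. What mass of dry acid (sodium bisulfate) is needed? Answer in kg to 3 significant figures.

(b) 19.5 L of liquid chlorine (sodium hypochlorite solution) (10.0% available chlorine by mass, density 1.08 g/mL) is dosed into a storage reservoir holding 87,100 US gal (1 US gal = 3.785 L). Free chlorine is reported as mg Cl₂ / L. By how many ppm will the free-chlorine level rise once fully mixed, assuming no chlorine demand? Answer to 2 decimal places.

(a) Volume: 242,000 US gal × 3.785 L/gal = 915,970 L.
(a) Alkalinity to neutralize: (253 − 174) = 79 mg/L as CaCO₃ × 915,970 L = 72,360 g as CaCO₃.
(a) Equivalents of H⁺ required: 72,360 ÷ 50 g/eq = 1447 eq = 1447 mol NaHSO₄.
(a) Mass of NaHSO₄: 1447 × 120.1 = 173,800 g.

(b) Volume: 87,100 US gal × 3.785 L/gal = 329,674 L.
(b) Mass of solution: 19.5 L × 1000 mL/L × 1.08 g/mL = 21,060 g.
(b) Available chlorine delivered: 21,060 g × 0.1 = 2106 g as Cl₂.
(b) Concentration rise: 2106 g / 329,674 L = 6.388 mg/L = 6.39 ppm.

(a) 174 kg; (b) 6.39 ppm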